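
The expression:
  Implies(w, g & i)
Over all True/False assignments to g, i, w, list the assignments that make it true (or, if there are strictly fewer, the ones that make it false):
is false only for:
  g=False, i=False, w=True;
  g=False, i=True, w=True;
  g=True, i=False, w=True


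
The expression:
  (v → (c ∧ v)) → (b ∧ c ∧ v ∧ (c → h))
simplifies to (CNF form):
v ∧ (b ∨ ¬c) ∧ (h ∨ ¬c)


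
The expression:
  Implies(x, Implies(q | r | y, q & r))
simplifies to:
~x | (q & r) | (~q & ~r & ~y)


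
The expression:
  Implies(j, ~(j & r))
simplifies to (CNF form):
~j | ~r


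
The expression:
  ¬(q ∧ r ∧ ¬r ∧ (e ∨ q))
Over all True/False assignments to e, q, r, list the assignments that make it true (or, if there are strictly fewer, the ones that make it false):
is always true.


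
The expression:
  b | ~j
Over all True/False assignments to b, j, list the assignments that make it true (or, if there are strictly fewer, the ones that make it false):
is false only for:
  b=False, j=True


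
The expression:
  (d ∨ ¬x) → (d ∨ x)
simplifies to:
d ∨ x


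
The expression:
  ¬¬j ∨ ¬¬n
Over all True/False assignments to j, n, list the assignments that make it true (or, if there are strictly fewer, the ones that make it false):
is false only for:
  j=False, n=False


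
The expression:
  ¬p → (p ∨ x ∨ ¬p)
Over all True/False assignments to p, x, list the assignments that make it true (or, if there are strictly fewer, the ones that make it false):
is always true.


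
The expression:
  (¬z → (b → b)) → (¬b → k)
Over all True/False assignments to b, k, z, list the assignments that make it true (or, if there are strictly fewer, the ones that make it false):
is false only for:
  b=False, k=False, z=False;
  b=False, k=False, z=True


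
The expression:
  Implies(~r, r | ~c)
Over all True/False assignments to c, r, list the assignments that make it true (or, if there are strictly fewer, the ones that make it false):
is false only for:
  c=True, r=False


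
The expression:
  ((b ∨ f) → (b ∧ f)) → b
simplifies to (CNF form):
b ∨ f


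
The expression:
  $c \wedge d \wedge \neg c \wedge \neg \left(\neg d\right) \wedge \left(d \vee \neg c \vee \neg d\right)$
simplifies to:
$\text{False}$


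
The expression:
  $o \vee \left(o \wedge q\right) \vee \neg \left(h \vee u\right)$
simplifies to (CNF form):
$\left(o \vee \neg h\right) \wedge \left(o \vee \neg u\right)$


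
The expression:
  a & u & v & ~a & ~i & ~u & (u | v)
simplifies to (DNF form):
False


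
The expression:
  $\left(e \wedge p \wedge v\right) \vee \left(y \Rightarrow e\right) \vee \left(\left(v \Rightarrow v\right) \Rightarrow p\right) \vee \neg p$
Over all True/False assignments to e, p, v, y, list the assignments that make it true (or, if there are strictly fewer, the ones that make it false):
is always true.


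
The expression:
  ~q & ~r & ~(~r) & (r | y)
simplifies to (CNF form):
False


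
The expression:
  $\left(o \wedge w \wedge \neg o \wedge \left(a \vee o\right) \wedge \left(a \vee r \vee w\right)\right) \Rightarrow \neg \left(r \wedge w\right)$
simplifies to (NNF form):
$\text{True}$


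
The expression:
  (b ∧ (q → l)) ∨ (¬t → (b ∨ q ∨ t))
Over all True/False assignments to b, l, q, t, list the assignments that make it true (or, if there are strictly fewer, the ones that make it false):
is false only for:
  b=False, l=False, q=False, t=False;
  b=False, l=True, q=False, t=False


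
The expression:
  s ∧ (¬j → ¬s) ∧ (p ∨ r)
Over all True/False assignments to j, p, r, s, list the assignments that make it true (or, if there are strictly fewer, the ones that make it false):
is true only for:
  j=True, p=False, r=True, s=True;
  j=True, p=True, r=False, s=True;
  j=True, p=True, r=True, s=True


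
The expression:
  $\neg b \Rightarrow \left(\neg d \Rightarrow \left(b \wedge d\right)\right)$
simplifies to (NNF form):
$b \vee d$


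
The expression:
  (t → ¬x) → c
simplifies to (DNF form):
c ∨ (t ∧ x)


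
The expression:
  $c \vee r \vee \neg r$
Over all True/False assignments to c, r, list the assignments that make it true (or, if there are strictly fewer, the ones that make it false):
is always true.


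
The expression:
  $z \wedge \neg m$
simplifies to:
$z \wedge \neg m$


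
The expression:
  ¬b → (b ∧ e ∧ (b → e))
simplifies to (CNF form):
b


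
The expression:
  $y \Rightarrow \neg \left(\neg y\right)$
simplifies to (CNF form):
$\text{True}$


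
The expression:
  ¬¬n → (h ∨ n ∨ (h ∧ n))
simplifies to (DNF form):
True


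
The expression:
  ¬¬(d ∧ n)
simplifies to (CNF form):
d ∧ n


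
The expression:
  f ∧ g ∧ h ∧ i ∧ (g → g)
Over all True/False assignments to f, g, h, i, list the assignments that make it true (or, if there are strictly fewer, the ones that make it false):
is true only for:
  f=True, g=True, h=True, i=True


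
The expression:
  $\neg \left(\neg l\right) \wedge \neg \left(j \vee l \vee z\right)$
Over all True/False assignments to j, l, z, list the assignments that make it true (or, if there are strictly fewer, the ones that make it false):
is never true.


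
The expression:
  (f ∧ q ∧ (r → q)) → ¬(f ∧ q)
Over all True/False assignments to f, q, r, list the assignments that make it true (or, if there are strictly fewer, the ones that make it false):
is false only for:
  f=True, q=True, r=False;
  f=True, q=True, r=True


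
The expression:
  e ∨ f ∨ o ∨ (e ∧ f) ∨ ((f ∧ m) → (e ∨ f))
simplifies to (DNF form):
True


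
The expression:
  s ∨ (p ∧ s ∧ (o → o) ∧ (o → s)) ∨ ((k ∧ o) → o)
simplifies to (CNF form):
True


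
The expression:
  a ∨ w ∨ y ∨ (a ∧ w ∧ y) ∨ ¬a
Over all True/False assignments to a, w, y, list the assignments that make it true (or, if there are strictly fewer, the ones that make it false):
is always true.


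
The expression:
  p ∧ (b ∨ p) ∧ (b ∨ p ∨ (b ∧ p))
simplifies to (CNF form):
p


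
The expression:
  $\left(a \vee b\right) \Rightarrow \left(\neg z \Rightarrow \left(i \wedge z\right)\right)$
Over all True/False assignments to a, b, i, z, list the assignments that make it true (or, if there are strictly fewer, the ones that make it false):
is false only for:
  a=False, b=True, i=False, z=False;
  a=False, b=True, i=True, z=False;
  a=True, b=False, i=False, z=False;
  a=True, b=False, i=True, z=False;
  a=True, b=True, i=False, z=False;
  a=True, b=True, i=True, z=False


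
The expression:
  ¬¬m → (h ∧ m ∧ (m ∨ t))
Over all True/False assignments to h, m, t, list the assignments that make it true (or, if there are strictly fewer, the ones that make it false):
is false only for:
  h=False, m=True, t=False;
  h=False, m=True, t=True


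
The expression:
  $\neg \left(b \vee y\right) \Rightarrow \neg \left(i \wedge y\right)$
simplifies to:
$\text{True}$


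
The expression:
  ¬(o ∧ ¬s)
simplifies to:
s ∨ ¬o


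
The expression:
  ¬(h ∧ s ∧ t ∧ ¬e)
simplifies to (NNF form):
e ∨ ¬h ∨ ¬s ∨ ¬t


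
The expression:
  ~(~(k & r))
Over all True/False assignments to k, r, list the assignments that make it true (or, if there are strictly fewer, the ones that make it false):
is true only for:
  k=True, r=True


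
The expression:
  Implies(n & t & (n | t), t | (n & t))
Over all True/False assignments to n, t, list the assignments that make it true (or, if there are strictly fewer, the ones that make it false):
is always true.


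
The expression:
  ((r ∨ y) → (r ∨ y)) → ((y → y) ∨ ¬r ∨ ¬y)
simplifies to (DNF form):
True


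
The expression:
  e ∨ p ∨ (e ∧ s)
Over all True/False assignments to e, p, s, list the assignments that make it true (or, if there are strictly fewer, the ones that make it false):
is false only for:
  e=False, p=False, s=False;
  e=False, p=False, s=True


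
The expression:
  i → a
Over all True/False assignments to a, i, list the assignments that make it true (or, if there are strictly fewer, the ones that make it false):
is false only for:
  a=False, i=True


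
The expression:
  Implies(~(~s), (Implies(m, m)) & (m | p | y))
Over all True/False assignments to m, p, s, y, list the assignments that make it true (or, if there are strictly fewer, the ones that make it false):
is false only for:
  m=False, p=False, s=True, y=False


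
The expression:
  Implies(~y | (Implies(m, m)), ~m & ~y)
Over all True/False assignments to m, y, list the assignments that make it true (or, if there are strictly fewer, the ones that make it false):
is true only for:
  m=False, y=False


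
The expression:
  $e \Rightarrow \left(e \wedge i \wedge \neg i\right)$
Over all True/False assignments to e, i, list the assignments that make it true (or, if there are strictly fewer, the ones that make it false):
is true only for:
  e=False, i=False;
  e=False, i=True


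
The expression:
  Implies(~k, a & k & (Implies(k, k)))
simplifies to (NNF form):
k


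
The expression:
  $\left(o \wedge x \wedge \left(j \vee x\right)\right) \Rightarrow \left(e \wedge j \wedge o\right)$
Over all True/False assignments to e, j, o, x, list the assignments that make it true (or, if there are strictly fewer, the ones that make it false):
is false only for:
  e=False, j=False, o=True, x=True;
  e=False, j=True, o=True, x=True;
  e=True, j=False, o=True, x=True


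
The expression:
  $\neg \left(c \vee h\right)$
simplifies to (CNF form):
$\neg c \wedge \neg h$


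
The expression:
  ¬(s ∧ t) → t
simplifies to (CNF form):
t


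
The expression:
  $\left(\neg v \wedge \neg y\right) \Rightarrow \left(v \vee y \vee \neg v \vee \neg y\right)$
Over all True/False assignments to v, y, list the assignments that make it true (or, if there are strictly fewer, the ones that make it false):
is always true.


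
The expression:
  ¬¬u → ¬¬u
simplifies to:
True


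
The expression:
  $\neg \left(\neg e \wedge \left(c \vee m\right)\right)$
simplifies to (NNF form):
$e \vee \left(\neg c \wedge \neg m\right)$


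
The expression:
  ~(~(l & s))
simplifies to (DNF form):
l & s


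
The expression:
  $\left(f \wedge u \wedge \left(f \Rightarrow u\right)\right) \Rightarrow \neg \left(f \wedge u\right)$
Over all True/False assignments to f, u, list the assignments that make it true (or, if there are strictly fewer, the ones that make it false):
is false only for:
  f=True, u=True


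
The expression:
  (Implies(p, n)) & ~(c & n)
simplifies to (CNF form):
(n | ~p) & (~c | ~n)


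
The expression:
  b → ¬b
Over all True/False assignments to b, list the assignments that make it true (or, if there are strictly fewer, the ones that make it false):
is true only for:
  b=False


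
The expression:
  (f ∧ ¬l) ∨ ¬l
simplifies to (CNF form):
¬l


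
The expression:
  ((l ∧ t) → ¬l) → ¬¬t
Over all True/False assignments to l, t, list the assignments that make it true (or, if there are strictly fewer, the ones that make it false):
is true only for:
  l=False, t=True;
  l=True, t=True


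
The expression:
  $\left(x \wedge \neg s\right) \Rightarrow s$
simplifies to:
$s \vee \neg x$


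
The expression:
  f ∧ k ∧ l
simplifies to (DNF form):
f ∧ k ∧ l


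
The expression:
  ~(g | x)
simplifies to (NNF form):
~g & ~x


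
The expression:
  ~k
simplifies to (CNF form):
~k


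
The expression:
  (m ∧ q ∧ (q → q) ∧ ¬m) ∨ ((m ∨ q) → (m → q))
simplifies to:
q ∨ ¬m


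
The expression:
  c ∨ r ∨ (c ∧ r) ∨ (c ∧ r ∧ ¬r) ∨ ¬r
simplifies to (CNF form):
True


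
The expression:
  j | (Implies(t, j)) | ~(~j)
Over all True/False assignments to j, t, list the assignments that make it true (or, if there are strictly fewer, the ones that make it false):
is false only for:
  j=False, t=True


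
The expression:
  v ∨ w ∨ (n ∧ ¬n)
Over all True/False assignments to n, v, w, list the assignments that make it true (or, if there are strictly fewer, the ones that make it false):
is false only for:
  n=False, v=False, w=False;
  n=True, v=False, w=False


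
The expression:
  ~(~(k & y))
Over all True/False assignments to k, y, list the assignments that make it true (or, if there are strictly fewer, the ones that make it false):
is true only for:
  k=True, y=True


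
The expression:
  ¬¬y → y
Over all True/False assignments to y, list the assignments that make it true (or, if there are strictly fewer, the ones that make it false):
is always true.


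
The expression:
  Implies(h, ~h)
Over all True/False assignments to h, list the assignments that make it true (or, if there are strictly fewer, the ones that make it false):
is true only for:
  h=False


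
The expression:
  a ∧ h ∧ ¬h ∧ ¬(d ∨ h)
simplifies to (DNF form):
False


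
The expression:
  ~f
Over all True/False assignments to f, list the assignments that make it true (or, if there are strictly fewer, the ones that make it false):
is true only for:
  f=False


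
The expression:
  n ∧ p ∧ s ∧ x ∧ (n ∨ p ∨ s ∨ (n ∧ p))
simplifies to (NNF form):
n ∧ p ∧ s ∧ x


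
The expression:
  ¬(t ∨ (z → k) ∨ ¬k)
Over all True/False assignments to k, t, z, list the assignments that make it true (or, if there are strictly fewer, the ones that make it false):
is never true.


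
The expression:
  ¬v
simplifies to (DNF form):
¬v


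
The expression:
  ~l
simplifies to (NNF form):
~l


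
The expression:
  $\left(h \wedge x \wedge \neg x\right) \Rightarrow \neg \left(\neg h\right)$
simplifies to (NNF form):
$\text{True}$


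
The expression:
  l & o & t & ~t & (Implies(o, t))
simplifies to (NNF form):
False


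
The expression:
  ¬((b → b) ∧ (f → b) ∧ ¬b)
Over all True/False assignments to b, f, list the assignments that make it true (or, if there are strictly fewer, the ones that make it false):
is false only for:
  b=False, f=False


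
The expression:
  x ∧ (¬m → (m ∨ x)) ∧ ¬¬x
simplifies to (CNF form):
x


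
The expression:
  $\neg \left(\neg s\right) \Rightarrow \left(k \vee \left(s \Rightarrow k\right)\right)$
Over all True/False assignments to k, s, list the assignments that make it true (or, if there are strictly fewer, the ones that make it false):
is false only for:
  k=False, s=True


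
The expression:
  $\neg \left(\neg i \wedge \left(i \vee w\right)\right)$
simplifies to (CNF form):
$i \vee \neg w$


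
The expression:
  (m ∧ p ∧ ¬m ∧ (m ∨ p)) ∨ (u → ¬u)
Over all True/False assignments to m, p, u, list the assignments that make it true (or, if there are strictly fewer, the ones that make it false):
is true only for:
  m=False, p=False, u=False;
  m=False, p=True, u=False;
  m=True, p=False, u=False;
  m=True, p=True, u=False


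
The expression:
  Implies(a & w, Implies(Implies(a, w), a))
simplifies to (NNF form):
True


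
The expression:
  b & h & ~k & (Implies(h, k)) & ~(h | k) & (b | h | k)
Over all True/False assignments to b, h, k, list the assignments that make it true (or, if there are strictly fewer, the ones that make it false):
is never true.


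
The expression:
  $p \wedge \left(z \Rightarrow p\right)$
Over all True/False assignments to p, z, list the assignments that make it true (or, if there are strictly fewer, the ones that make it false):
is true only for:
  p=True, z=False;
  p=True, z=True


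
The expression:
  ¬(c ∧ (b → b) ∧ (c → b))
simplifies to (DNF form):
¬b ∨ ¬c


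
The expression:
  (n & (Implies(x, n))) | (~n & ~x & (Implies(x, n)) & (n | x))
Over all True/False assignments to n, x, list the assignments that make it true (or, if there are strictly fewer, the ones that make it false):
is true only for:
  n=True, x=False;
  n=True, x=True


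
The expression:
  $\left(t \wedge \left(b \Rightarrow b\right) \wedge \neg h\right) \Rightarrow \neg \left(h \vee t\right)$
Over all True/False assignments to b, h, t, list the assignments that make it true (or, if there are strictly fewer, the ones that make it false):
is false only for:
  b=False, h=False, t=True;
  b=True, h=False, t=True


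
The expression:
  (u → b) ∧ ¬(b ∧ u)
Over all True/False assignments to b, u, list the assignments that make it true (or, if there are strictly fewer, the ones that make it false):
is true only for:
  b=False, u=False;
  b=True, u=False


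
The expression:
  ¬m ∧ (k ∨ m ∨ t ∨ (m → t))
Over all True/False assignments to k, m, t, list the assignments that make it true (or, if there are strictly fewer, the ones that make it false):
is true only for:
  k=False, m=False, t=False;
  k=False, m=False, t=True;
  k=True, m=False, t=False;
  k=True, m=False, t=True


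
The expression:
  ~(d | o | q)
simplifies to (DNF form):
~d & ~o & ~q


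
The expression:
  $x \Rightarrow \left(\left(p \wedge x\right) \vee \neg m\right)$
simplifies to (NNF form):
$p \vee \neg m \vee \neg x$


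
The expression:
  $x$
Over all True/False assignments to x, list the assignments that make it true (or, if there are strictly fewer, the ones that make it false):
is true only for:
  x=True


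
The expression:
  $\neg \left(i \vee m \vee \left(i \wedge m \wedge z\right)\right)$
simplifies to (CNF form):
$\neg i \wedge \neg m$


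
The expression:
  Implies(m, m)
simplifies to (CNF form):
True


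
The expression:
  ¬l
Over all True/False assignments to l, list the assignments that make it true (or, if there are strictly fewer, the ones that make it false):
is true only for:
  l=False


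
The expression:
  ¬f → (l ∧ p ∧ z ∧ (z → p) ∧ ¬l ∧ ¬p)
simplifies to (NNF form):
f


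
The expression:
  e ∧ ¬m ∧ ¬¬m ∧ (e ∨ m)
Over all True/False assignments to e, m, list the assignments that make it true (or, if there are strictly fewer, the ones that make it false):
is never true.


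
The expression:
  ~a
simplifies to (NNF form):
~a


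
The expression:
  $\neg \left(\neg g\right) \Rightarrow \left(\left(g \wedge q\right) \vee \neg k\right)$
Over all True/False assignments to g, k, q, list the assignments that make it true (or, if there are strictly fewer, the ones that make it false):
is false only for:
  g=True, k=True, q=False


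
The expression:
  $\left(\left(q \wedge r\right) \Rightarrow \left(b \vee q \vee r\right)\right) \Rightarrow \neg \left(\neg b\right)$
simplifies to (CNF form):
$b$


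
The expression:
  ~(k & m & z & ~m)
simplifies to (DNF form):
True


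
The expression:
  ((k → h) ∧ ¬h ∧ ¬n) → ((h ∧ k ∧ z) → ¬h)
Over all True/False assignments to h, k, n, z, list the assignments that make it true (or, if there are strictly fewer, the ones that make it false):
is always true.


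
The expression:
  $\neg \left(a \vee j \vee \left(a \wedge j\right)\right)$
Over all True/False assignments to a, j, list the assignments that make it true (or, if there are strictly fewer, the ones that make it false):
is true only for:
  a=False, j=False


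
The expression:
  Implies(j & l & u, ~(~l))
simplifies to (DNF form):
True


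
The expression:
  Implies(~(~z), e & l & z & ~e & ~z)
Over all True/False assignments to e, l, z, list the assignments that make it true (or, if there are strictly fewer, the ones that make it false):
is true only for:
  e=False, l=False, z=False;
  e=False, l=True, z=False;
  e=True, l=False, z=False;
  e=True, l=True, z=False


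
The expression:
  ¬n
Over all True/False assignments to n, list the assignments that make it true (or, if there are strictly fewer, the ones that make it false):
is true only for:
  n=False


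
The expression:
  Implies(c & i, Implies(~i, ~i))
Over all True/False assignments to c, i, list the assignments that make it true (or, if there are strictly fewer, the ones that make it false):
is always true.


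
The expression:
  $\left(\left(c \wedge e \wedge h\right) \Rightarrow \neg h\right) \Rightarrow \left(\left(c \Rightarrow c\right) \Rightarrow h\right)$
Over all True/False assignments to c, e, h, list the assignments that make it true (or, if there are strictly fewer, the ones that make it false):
is true only for:
  c=False, e=False, h=True;
  c=False, e=True, h=True;
  c=True, e=False, h=True;
  c=True, e=True, h=True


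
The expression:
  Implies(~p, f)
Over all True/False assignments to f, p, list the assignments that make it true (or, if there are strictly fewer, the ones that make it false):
is false only for:
  f=False, p=False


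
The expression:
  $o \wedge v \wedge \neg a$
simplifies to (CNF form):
$o \wedge v \wedge \neg a$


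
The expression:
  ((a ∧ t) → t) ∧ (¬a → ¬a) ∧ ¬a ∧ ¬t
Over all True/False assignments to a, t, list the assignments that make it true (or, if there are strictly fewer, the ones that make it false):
is true only for:
  a=False, t=False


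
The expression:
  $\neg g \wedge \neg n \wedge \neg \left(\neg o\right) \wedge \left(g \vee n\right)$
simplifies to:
$\text{False}$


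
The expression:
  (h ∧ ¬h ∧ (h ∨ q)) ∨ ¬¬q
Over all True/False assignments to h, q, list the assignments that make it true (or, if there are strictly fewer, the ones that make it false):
is true only for:
  h=False, q=True;
  h=True, q=True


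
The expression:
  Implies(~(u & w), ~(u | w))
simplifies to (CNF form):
(u | ~w) & (w | ~u)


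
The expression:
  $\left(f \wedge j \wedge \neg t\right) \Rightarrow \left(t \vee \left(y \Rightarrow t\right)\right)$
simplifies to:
$t \vee \neg f \vee \neg j \vee \neg y$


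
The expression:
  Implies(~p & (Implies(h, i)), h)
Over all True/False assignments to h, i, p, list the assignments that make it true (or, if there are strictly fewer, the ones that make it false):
is false only for:
  h=False, i=False, p=False;
  h=False, i=True, p=False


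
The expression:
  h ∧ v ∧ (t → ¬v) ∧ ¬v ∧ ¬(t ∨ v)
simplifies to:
False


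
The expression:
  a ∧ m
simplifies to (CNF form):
a ∧ m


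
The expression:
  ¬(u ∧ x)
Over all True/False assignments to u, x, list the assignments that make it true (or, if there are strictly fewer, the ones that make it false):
is false only for:
  u=True, x=True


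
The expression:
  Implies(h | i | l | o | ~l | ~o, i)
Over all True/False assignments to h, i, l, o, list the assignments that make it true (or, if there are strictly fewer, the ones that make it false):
is true only for:
  h=False, i=True, l=False, o=False;
  h=False, i=True, l=False, o=True;
  h=False, i=True, l=True, o=False;
  h=False, i=True, l=True, o=True;
  h=True, i=True, l=False, o=False;
  h=True, i=True, l=False, o=True;
  h=True, i=True, l=True, o=False;
  h=True, i=True, l=True, o=True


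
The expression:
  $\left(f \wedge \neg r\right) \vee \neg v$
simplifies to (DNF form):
$\left(f \wedge \neg r\right) \vee \neg v$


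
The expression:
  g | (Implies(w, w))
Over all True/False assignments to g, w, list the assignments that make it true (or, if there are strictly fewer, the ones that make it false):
is always true.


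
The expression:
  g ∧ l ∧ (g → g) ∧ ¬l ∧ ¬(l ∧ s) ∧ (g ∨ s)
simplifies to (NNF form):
False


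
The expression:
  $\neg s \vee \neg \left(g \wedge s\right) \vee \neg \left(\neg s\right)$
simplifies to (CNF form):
$\text{True}$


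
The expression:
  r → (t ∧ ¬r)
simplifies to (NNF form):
¬r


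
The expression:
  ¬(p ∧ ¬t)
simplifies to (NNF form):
t ∨ ¬p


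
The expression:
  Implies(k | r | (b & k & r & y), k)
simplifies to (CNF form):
k | ~r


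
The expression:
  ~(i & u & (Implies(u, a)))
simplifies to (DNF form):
~a | ~i | ~u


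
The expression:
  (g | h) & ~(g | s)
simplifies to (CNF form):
h & ~g & ~s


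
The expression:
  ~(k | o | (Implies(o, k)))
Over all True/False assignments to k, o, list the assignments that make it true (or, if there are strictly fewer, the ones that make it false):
is never true.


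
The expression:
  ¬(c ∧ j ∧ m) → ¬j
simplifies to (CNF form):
(c ∨ ¬j) ∧ (m ∨ ¬j)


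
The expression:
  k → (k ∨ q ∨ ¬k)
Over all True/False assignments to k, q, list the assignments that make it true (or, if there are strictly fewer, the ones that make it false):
is always true.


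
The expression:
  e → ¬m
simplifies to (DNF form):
¬e ∨ ¬m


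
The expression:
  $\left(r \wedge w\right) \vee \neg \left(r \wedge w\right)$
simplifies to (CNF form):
$\text{True}$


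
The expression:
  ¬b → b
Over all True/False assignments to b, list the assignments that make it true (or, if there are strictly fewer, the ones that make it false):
is true only for:
  b=True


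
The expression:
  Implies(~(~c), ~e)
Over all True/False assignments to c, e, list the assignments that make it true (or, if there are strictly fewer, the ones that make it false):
is false only for:
  c=True, e=True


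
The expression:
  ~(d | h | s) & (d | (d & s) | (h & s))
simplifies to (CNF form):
False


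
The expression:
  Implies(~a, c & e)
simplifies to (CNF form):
(a | c) & (a | e)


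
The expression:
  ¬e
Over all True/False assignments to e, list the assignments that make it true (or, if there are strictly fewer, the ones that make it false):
is true only for:
  e=False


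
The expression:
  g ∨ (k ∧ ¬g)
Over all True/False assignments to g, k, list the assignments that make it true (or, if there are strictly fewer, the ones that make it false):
is false only for:
  g=False, k=False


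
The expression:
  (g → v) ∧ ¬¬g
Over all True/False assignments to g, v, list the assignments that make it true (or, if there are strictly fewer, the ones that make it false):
is true only for:
  g=True, v=True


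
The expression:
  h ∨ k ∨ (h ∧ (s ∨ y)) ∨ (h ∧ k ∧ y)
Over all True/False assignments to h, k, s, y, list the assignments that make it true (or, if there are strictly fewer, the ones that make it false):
is false only for:
  h=False, k=False, s=False, y=False;
  h=False, k=False, s=False, y=True;
  h=False, k=False, s=True, y=False;
  h=False, k=False, s=True, y=True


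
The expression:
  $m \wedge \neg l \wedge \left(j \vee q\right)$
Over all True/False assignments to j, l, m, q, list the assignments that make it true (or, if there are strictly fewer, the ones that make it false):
is true only for:
  j=False, l=False, m=True, q=True;
  j=True, l=False, m=True, q=False;
  j=True, l=False, m=True, q=True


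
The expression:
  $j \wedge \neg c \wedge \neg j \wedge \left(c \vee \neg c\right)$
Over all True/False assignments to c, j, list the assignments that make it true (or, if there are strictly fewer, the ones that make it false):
is never true.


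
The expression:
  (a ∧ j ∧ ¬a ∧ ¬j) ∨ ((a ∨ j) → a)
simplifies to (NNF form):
a ∨ ¬j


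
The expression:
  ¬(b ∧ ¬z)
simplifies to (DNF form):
z ∨ ¬b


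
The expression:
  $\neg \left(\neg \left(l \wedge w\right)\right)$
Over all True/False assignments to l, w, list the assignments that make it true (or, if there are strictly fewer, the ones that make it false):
is true only for:
  l=True, w=True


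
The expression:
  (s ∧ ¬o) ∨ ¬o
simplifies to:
¬o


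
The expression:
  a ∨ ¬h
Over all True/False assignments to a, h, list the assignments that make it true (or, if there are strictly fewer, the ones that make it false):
is false only for:
  a=False, h=True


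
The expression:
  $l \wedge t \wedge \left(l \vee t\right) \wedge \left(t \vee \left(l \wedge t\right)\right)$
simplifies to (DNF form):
$l \wedge t$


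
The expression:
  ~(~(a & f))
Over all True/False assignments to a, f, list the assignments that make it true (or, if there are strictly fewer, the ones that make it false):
is true only for:
  a=True, f=True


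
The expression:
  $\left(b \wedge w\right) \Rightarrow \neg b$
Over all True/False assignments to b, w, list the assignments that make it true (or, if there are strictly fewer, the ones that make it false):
is false only for:
  b=True, w=True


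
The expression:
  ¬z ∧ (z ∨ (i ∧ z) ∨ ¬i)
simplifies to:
¬i ∧ ¬z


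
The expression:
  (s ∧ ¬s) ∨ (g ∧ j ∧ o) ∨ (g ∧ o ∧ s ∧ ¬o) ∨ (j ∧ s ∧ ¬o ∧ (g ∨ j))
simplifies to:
j ∧ (g ∨ ¬o) ∧ (o ∨ s)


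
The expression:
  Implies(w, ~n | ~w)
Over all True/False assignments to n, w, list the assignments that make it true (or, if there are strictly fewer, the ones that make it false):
is false only for:
  n=True, w=True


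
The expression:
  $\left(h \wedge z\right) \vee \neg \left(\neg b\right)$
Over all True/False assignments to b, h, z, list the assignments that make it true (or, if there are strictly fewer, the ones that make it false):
is false only for:
  b=False, h=False, z=False;
  b=False, h=False, z=True;
  b=False, h=True, z=False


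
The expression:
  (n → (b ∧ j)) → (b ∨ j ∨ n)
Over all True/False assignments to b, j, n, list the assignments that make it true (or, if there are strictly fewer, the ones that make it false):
is false only for:
  b=False, j=False, n=False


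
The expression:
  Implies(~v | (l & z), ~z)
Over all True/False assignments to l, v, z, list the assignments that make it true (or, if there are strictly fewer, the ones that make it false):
is false only for:
  l=False, v=False, z=True;
  l=True, v=False, z=True;
  l=True, v=True, z=True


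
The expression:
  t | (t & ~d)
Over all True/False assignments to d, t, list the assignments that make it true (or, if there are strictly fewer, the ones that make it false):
is true only for:
  d=False, t=True;
  d=True, t=True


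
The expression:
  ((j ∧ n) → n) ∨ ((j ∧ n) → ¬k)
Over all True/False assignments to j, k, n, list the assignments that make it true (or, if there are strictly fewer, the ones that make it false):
is always true.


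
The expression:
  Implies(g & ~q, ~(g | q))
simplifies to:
q | ~g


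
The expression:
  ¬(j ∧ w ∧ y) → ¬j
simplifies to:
(w ∧ y) ∨ ¬j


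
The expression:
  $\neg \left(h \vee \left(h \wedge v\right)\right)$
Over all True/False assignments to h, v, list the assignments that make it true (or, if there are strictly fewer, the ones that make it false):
is true only for:
  h=False, v=False;
  h=False, v=True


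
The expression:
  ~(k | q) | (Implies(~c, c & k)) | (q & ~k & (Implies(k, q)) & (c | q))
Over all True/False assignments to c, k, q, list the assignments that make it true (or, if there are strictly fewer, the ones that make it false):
is false only for:
  c=False, k=True, q=False;
  c=False, k=True, q=True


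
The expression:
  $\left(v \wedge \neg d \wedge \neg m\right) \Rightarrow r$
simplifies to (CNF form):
$d \vee m \vee r \vee \neg v$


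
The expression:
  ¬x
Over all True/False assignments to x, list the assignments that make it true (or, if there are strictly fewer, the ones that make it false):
is true only for:
  x=False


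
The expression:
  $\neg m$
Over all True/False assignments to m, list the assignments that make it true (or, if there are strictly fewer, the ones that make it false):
is true only for:
  m=False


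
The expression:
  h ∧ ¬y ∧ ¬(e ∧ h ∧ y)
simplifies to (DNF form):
h ∧ ¬y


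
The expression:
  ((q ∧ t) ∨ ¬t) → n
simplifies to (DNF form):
n ∨ (t ∧ ¬q)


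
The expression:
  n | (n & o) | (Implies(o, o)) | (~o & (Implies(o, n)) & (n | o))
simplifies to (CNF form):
True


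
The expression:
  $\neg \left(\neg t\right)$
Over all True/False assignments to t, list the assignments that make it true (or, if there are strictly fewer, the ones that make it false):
is true only for:
  t=True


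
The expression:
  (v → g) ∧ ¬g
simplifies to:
¬g ∧ ¬v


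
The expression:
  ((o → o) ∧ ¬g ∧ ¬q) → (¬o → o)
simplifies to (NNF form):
g ∨ o ∨ q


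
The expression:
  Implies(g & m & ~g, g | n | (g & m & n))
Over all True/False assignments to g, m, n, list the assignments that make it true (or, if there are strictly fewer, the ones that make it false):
is always true.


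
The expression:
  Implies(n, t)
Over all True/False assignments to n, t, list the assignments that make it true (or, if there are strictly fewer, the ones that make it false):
is false only for:
  n=True, t=False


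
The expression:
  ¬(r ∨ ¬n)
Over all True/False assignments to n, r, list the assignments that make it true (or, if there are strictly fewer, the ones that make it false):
is true only for:
  n=True, r=False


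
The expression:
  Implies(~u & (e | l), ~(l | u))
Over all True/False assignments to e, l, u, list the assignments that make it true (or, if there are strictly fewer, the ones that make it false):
is false only for:
  e=False, l=True, u=False;
  e=True, l=True, u=False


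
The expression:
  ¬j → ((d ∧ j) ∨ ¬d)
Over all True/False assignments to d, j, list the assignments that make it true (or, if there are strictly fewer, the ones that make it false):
is false only for:
  d=True, j=False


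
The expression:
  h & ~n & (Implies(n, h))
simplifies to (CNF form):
h & ~n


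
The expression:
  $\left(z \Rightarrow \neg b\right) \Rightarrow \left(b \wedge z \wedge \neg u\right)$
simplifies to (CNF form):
$b \wedge z$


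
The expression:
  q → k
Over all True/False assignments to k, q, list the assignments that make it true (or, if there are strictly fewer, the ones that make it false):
is false only for:
  k=False, q=True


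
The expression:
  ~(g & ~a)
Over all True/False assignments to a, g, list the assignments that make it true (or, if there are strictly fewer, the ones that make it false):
is false only for:
  a=False, g=True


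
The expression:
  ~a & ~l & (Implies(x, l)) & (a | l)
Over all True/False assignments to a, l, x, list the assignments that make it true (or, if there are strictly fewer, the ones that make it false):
is never true.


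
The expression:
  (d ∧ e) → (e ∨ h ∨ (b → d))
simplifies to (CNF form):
True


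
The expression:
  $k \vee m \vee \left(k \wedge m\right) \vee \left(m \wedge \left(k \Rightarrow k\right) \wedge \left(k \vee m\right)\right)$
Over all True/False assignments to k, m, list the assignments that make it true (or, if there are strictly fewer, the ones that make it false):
is false only for:
  k=False, m=False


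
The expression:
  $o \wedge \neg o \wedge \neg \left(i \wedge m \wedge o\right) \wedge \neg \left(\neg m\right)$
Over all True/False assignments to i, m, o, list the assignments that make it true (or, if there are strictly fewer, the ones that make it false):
is never true.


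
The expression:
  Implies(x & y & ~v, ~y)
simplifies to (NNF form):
v | ~x | ~y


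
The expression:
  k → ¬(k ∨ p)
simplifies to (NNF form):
¬k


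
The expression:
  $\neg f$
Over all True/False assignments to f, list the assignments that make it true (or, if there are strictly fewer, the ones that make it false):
is true only for:
  f=False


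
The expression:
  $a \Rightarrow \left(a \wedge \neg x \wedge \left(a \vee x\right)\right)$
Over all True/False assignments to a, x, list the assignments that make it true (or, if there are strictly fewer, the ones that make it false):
is false only for:
  a=True, x=True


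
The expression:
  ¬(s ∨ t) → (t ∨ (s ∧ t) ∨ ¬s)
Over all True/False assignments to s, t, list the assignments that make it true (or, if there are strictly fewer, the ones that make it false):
is always true.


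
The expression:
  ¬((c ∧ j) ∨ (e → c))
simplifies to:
e ∧ ¬c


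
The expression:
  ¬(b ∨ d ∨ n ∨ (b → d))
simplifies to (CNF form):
False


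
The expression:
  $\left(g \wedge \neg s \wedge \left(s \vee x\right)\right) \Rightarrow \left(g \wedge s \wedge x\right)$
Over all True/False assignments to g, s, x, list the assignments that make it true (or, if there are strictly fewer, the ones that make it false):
is false only for:
  g=True, s=False, x=True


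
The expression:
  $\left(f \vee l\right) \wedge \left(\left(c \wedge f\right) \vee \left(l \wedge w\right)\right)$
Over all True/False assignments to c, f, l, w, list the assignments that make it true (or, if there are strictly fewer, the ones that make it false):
is true only for:
  c=False, f=False, l=True, w=True;
  c=False, f=True, l=True, w=True;
  c=True, f=False, l=True, w=True;
  c=True, f=True, l=False, w=False;
  c=True, f=True, l=False, w=True;
  c=True, f=True, l=True, w=False;
  c=True, f=True, l=True, w=True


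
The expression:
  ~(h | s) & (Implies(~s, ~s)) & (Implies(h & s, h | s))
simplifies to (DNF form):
~h & ~s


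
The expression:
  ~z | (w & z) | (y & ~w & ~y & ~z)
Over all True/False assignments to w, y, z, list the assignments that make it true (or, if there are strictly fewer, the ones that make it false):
is false only for:
  w=False, y=False, z=True;
  w=False, y=True, z=True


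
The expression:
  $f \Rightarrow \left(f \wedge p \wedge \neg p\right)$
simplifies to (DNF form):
$\neg f$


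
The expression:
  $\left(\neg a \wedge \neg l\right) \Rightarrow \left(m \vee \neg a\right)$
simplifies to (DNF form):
$\text{True}$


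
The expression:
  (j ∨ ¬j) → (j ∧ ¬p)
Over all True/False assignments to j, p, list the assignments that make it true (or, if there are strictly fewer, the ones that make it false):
is true only for:
  j=True, p=False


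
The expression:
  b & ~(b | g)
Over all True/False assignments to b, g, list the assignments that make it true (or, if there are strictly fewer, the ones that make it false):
is never true.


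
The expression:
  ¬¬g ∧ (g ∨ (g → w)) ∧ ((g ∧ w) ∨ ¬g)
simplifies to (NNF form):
g ∧ w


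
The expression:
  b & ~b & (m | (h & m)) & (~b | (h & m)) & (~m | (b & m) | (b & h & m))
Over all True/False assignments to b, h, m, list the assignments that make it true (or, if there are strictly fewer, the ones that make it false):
is never true.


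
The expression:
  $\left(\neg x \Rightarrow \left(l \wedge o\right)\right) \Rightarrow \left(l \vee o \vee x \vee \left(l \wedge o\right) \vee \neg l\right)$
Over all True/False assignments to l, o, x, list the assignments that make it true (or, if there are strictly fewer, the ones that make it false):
is always true.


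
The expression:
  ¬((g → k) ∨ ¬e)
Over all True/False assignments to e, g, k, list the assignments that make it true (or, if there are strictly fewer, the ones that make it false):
is true only for:
  e=True, g=True, k=False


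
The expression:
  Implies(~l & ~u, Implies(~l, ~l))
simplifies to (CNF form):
True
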